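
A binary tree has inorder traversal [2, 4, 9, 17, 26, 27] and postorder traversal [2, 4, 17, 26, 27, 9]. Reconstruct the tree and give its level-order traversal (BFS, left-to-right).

Inorder:   [2, 4, 9, 17, 26, 27]
Postorder: [2, 4, 17, 26, 27, 9]
Algorithm: postorder visits root last, so walk postorder right-to-left;
each value is the root of the current inorder slice — split it at that
value, recurse on the right subtree first, then the left.
Recursive splits:
  root=9; inorder splits into left=[2, 4], right=[17, 26, 27]
  root=27; inorder splits into left=[17, 26], right=[]
  root=26; inorder splits into left=[17], right=[]
  root=17; inorder splits into left=[], right=[]
  root=4; inorder splits into left=[2], right=[]
  root=2; inorder splits into left=[], right=[]
Reconstructed level-order: [9, 4, 27, 2, 26, 17]


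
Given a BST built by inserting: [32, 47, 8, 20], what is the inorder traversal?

Tree insertion order: [32, 47, 8, 20]
Tree (level-order array): [32, 8, 47, None, 20]
Inorder traversal: [8, 20, 32, 47]


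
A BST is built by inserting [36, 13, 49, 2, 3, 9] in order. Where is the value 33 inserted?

Starting tree (level order): [36, 13, 49, 2, None, None, None, None, 3, None, 9]
Insertion path: 36 -> 13
Result: insert 33 as right child of 13
Final tree (level order): [36, 13, 49, 2, 33, None, None, None, 3, None, None, None, 9]


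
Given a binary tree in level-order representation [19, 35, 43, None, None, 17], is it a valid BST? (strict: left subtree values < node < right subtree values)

Level-order array: [19, 35, 43, None, None, 17]
Validate using subtree bounds (lo, hi): at each node, require lo < value < hi,
then recurse left with hi=value and right with lo=value.
Preorder trace (stopping at first violation):
  at node 19 with bounds (-inf, +inf): OK
  at node 35 with bounds (-inf, 19): VIOLATION
Node 35 violates its bound: not (-inf < 35 < 19).
Result: Not a valid BST


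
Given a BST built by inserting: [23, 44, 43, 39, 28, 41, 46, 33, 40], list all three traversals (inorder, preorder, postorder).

Tree insertion order: [23, 44, 43, 39, 28, 41, 46, 33, 40]
Tree (level-order array): [23, None, 44, 43, 46, 39, None, None, None, 28, 41, None, 33, 40]
Inorder (L, root, R): [23, 28, 33, 39, 40, 41, 43, 44, 46]
Preorder (root, L, R): [23, 44, 43, 39, 28, 33, 41, 40, 46]
Postorder (L, R, root): [33, 28, 40, 41, 39, 43, 46, 44, 23]


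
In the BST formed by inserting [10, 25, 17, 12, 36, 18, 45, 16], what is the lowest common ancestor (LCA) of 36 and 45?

Tree insertion order: [10, 25, 17, 12, 36, 18, 45, 16]
Tree (level-order array): [10, None, 25, 17, 36, 12, 18, None, 45, None, 16]
In a BST, the LCA of p=36, q=45 is the first node v on the
root-to-leaf path with p <= v <= q (go left if both < v, right if both > v).
Walk from root:
  at 10: both 36 and 45 > 10, go right
  at 25: both 36 and 45 > 25, go right
  at 36: 36 <= 36 <= 45, this is the LCA
LCA = 36


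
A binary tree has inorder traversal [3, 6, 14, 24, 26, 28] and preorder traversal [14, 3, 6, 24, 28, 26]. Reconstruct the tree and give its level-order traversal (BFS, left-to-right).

Inorder:  [3, 6, 14, 24, 26, 28]
Preorder: [14, 3, 6, 24, 28, 26]
Algorithm: preorder visits root first, so consume preorder in order;
for each root, split the current inorder slice at that value into
left-subtree inorder and right-subtree inorder, then recurse.
Recursive splits:
  root=14; inorder splits into left=[3, 6], right=[24, 26, 28]
  root=3; inorder splits into left=[], right=[6]
  root=6; inorder splits into left=[], right=[]
  root=24; inorder splits into left=[], right=[26, 28]
  root=28; inorder splits into left=[26], right=[]
  root=26; inorder splits into left=[], right=[]
Reconstructed level-order: [14, 3, 24, 6, 28, 26]


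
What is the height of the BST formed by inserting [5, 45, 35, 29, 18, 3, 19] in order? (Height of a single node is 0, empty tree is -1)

Insertion order: [5, 45, 35, 29, 18, 3, 19]
Tree (level-order array): [5, 3, 45, None, None, 35, None, 29, None, 18, None, None, 19]
Compute height bottom-up (empty subtree = -1):
  height(3) = 1 + max(-1, -1) = 0
  height(19) = 1 + max(-1, -1) = 0
  height(18) = 1 + max(-1, 0) = 1
  height(29) = 1 + max(1, -1) = 2
  height(35) = 1 + max(2, -1) = 3
  height(45) = 1 + max(3, -1) = 4
  height(5) = 1 + max(0, 4) = 5
Height = 5


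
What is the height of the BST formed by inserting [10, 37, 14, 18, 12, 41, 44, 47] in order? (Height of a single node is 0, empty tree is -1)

Insertion order: [10, 37, 14, 18, 12, 41, 44, 47]
Tree (level-order array): [10, None, 37, 14, 41, 12, 18, None, 44, None, None, None, None, None, 47]
Compute height bottom-up (empty subtree = -1):
  height(12) = 1 + max(-1, -1) = 0
  height(18) = 1 + max(-1, -1) = 0
  height(14) = 1 + max(0, 0) = 1
  height(47) = 1 + max(-1, -1) = 0
  height(44) = 1 + max(-1, 0) = 1
  height(41) = 1 + max(-1, 1) = 2
  height(37) = 1 + max(1, 2) = 3
  height(10) = 1 + max(-1, 3) = 4
Height = 4


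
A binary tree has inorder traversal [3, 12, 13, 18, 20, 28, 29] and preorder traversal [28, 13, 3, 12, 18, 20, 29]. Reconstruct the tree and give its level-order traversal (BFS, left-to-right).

Inorder:  [3, 12, 13, 18, 20, 28, 29]
Preorder: [28, 13, 3, 12, 18, 20, 29]
Algorithm: preorder visits root first, so consume preorder in order;
for each root, split the current inorder slice at that value into
left-subtree inorder and right-subtree inorder, then recurse.
Recursive splits:
  root=28; inorder splits into left=[3, 12, 13, 18, 20], right=[29]
  root=13; inorder splits into left=[3, 12], right=[18, 20]
  root=3; inorder splits into left=[], right=[12]
  root=12; inorder splits into left=[], right=[]
  root=18; inorder splits into left=[], right=[20]
  root=20; inorder splits into left=[], right=[]
  root=29; inorder splits into left=[], right=[]
Reconstructed level-order: [28, 13, 29, 3, 18, 12, 20]


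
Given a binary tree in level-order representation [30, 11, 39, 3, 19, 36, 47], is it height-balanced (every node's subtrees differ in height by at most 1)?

Tree (level-order array): [30, 11, 39, 3, 19, 36, 47]
Definition: a tree is height-balanced if, at every node, |h(left) - h(right)| <= 1 (empty subtree has height -1).
Bottom-up per-node check:
  node 3: h_left=-1, h_right=-1, diff=0 [OK], height=0
  node 19: h_left=-1, h_right=-1, diff=0 [OK], height=0
  node 11: h_left=0, h_right=0, diff=0 [OK], height=1
  node 36: h_left=-1, h_right=-1, diff=0 [OK], height=0
  node 47: h_left=-1, h_right=-1, diff=0 [OK], height=0
  node 39: h_left=0, h_right=0, diff=0 [OK], height=1
  node 30: h_left=1, h_right=1, diff=0 [OK], height=2
All nodes satisfy the balance condition.
Result: Balanced


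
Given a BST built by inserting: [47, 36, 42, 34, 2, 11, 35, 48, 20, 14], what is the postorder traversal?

Tree insertion order: [47, 36, 42, 34, 2, 11, 35, 48, 20, 14]
Tree (level-order array): [47, 36, 48, 34, 42, None, None, 2, 35, None, None, None, 11, None, None, None, 20, 14]
Postorder traversal: [14, 20, 11, 2, 35, 34, 42, 36, 48, 47]


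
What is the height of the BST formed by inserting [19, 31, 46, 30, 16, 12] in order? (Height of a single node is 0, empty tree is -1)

Insertion order: [19, 31, 46, 30, 16, 12]
Tree (level-order array): [19, 16, 31, 12, None, 30, 46]
Compute height bottom-up (empty subtree = -1):
  height(12) = 1 + max(-1, -1) = 0
  height(16) = 1 + max(0, -1) = 1
  height(30) = 1 + max(-1, -1) = 0
  height(46) = 1 + max(-1, -1) = 0
  height(31) = 1 + max(0, 0) = 1
  height(19) = 1 + max(1, 1) = 2
Height = 2


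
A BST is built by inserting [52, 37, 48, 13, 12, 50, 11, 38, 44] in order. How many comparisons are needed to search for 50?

Search path for 50: 52 -> 37 -> 48 -> 50
Found: True
Comparisons: 4


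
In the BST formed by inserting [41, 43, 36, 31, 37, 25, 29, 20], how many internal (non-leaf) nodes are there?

Tree built from: [41, 43, 36, 31, 37, 25, 29, 20]
Tree (level-order array): [41, 36, 43, 31, 37, None, None, 25, None, None, None, 20, 29]
Rule: An internal node has at least one child.
Per-node child counts:
  node 41: 2 child(ren)
  node 36: 2 child(ren)
  node 31: 1 child(ren)
  node 25: 2 child(ren)
  node 20: 0 child(ren)
  node 29: 0 child(ren)
  node 37: 0 child(ren)
  node 43: 0 child(ren)
Matching nodes: [41, 36, 31, 25]
Count of internal (non-leaf) nodes: 4


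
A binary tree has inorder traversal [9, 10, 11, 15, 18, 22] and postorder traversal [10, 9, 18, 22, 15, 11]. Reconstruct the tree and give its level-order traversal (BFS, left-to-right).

Inorder:   [9, 10, 11, 15, 18, 22]
Postorder: [10, 9, 18, 22, 15, 11]
Algorithm: postorder visits root last, so walk postorder right-to-left;
each value is the root of the current inorder slice — split it at that
value, recurse on the right subtree first, then the left.
Recursive splits:
  root=11; inorder splits into left=[9, 10], right=[15, 18, 22]
  root=15; inorder splits into left=[], right=[18, 22]
  root=22; inorder splits into left=[18], right=[]
  root=18; inorder splits into left=[], right=[]
  root=9; inorder splits into left=[], right=[10]
  root=10; inorder splits into left=[], right=[]
Reconstructed level-order: [11, 9, 15, 10, 22, 18]


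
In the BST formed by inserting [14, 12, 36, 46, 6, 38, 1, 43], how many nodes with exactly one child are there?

Tree built from: [14, 12, 36, 46, 6, 38, 1, 43]
Tree (level-order array): [14, 12, 36, 6, None, None, 46, 1, None, 38, None, None, None, None, 43]
Rule: These are nodes with exactly 1 non-null child.
Per-node child counts:
  node 14: 2 child(ren)
  node 12: 1 child(ren)
  node 6: 1 child(ren)
  node 1: 0 child(ren)
  node 36: 1 child(ren)
  node 46: 1 child(ren)
  node 38: 1 child(ren)
  node 43: 0 child(ren)
Matching nodes: [12, 6, 36, 46, 38]
Count of nodes with exactly one child: 5


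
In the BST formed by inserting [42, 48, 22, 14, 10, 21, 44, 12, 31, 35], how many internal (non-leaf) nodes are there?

Tree built from: [42, 48, 22, 14, 10, 21, 44, 12, 31, 35]
Tree (level-order array): [42, 22, 48, 14, 31, 44, None, 10, 21, None, 35, None, None, None, 12]
Rule: An internal node has at least one child.
Per-node child counts:
  node 42: 2 child(ren)
  node 22: 2 child(ren)
  node 14: 2 child(ren)
  node 10: 1 child(ren)
  node 12: 0 child(ren)
  node 21: 0 child(ren)
  node 31: 1 child(ren)
  node 35: 0 child(ren)
  node 48: 1 child(ren)
  node 44: 0 child(ren)
Matching nodes: [42, 22, 14, 10, 31, 48]
Count of internal (non-leaf) nodes: 6


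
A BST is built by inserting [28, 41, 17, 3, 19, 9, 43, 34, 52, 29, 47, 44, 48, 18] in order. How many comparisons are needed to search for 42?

Search path for 42: 28 -> 41 -> 43
Found: False
Comparisons: 3


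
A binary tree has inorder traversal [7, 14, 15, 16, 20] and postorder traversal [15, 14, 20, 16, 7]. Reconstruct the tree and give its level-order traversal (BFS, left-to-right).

Inorder:   [7, 14, 15, 16, 20]
Postorder: [15, 14, 20, 16, 7]
Algorithm: postorder visits root last, so walk postorder right-to-left;
each value is the root of the current inorder slice — split it at that
value, recurse on the right subtree first, then the left.
Recursive splits:
  root=7; inorder splits into left=[], right=[14, 15, 16, 20]
  root=16; inorder splits into left=[14, 15], right=[20]
  root=20; inorder splits into left=[], right=[]
  root=14; inorder splits into left=[], right=[15]
  root=15; inorder splits into left=[], right=[]
Reconstructed level-order: [7, 16, 14, 20, 15]


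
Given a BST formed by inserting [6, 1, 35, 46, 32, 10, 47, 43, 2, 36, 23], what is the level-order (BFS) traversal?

Tree insertion order: [6, 1, 35, 46, 32, 10, 47, 43, 2, 36, 23]
Tree (level-order array): [6, 1, 35, None, 2, 32, 46, None, None, 10, None, 43, 47, None, 23, 36]
BFS from the root, enqueuing left then right child of each popped node:
  queue [6] -> pop 6, enqueue [1, 35], visited so far: [6]
  queue [1, 35] -> pop 1, enqueue [2], visited so far: [6, 1]
  queue [35, 2] -> pop 35, enqueue [32, 46], visited so far: [6, 1, 35]
  queue [2, 32, 46] -> pop 2, enqueue [none], visited so far: [6, 1, 35, 2]
  queue [32, 46] -> pop 32, enqueue [10], visited so far: [6, 1, 35, 2, 32]
  queue [46, 10] -> pop 46, enqueue [43, 47], visited so far: [6, 1, 35, 2, 32, 46]
  queue [10, 43, 47] -> pop 10, enqueue [23], visited so far: [6, 1, 35, 2, 32, 46, 10]
  queue [43, 47, 23] -> pop 43, enqueue [36], visited so far: [6, 1, 35, 2, 32, 46, 10, 43]
  queue [47, 23, 36] -> pop 47, enqueue [none], visited so far: [6, 1, 35, 2, 32, 46, 10, 43, 47]
  queue [23, 36] -> pop 23, enqueue [none], visited so far: [6, 1, 35, 2, 32, 46, 10, 43, 47, 23]
  queue [36] -> pop 36, enqueue [none], visited so far: [6, 1, 35, 2, 32, 46, 10, 43, 47, 23, 36]
Result: [6, 1, 35, 2, 32, 46, 10, 43, 47, 23, 36]


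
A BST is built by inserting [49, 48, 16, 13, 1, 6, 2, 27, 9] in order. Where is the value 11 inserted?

Starting tree (level order): [49, 48, None, 16, None, 13, 27, 1, None, None, None, None, 6, 2, 9]
Insertion path: 49 -> 48 -> 16 -> 13 -> 1 -> 6 -> 9
Result: insert 11 as right child of 9
Final tree (level order): [49, 48, None, 16, None, 13, 27, 1, None, None, None, None, 6, 2, 9, None, None, None, 11]


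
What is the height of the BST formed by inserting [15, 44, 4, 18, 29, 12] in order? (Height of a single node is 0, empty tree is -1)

Insertion order: [15, 44, 4, 18, 29, 12]
Tree (level-order array): [15, 4, 44, None, 12, 18, None, None, None, None, 29]
Compute height bottom-up (empty subtree = -1):
  height(12) = 1 + max(-1, -1) = 0
  height(4) = 1 + max(-1, 0) = 1
  height(29) = 1 + max(-1, -1) = 0
  height(18) = 1 + max(-1, 0) = 1
  height(44) = 1 + max(1, -1) = 2
  height(15) = 1 + max(1, 2) = 3
Height = 3


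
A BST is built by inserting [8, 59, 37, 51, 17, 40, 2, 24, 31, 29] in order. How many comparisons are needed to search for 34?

Search path for 34: 8 -> 59 -> 37 -> 17 -> 24 -> 31
Found: False
Comparisons: 6


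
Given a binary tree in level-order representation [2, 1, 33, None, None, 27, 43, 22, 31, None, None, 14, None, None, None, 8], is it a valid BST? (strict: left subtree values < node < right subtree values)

Level-order array: [2, 1, 33, None, None, 27, 43, 22, 31, None, None, 14, None, None, None, 8]
Validate using subtree bounds (lo, hi): at each node, require lo < value < hi,
then recurse left with hi=value and right with lo=value.
Preorder trace (stopping at first violation):
  at node 2 with bounds (-inf, +inf): OK
  at node 1 with bounds (-inf, 2): OK
  at node 33 with bounds (2, +inf): OK
  at node 27 with bounds (2, 33): OK
  at node 22 with bounds (2, 27): OK
  at node 14 with bounds (2, 22): OK
  at node 8 with bounds (2, 14): OK
  at node 31 with bounds (27, 33): OK
  at node 43 with bounds (33, +inf): OK
No violation found at any node.
Result: Valid BST


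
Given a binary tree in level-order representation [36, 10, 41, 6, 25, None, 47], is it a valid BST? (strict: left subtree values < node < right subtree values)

Level-order array: [36, 10, 41, 6, 25, None, 47]
Validate using subtree bounds (lo, hi): at each node, require lo < value < hi,
then recurse left with hi=value and right with lo=value.
Preorder trace (stopping at first violation):
  at node 36 with bounds (-inf, +inf): OK
  at node 10 with bounds (-inf, 36): OK
  at node 6 with bounds (-inf, 10): OK
  at node 25 with bounds (10, 36): OK
  at node 41 with bounds (36, +inf): OK
  at node 47 with bounds (41, +inf): OK
No violation found at any node.
Result: Valid BST


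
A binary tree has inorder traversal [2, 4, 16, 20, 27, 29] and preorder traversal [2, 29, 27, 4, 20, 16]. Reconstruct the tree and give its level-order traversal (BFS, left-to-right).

Inorder:  [2, 4, 16, 20, 27, 29]
Preorder: [2, 29, 27, 4, 20, 16]
Algorithm: preorder visits root first, so consume preorder in order;
for each root, split the current inorder slice at that value into
left-subtree inorder and right-subtree inorder, then recurse.
Recursive splits:
  root=2; inorder splits into left=[], right=[4, 16, 20, 27, 29]
  root=29; inorder splits into left=[4, 16, 20, 27], right=[]
  root=27; inorder splits into left=[4, 16, 20], right=[]
  root=4; inorder splits into left=[], right=[16, 20]
  root=20; inorder splits into left=[16], right=[]
  root=16; inorder splits into left=[], right=[]
Reconstructed level-order: [2, 29, 27, 4, 20, 16]


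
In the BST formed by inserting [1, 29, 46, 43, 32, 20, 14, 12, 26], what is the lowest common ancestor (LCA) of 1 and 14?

Tree insertion order: [1, 29, 46, 43, 32, 20, 14, 12, 26]
Tree (level-order array): [1, None, 29, 20, 46, 14, 26, 43, None, 12, None, None, None, 32]
In a BST, the LCA of p=1, q=14 is the first node v on the
root-to-leaf path with p <= v <= q (go left if both < v, right if both > v).
Walk from root:
  at 1: 1 <= 1 <= 14, this is the LCA
LCA = 1


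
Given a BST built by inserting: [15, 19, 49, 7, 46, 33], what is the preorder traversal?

Tree insertion order: [15, 19, 49, 7, 46, 33]
Tree (level-order array): [15, 7, 19, None, None, None, 49, 46, None, 33]
Preorder traversal: [15, 7, 19, 49, 46, 33]


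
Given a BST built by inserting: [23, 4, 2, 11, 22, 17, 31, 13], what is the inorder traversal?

Tree insertion order: [23, 4, 2, 11, 22, 17, 31, 13]
Tree (level-order array): [23, 4, 31, 2, 11, None, None, None, None, None, 22, 17, None, 13]
Inorder traversal: [2, 4, 11, 13, 17, 22, 23, 31]


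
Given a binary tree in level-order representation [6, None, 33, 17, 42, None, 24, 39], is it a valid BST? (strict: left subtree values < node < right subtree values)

Level-order array: [6, None, 33, 17, 42, None, 24, 39]
Validate using subtree bounds (lo, hi): at each node, require lo < value < hi,
then recurse left with hi=value and right with lo=value.
Preorder trace (stopping at first violation):
  at node 6 with bounds (-inf, +inf): OK
  at node 33 with bounds (6, +inf): OK
  at node 17 with bounds (6, 33): OK
  at node 24 with bounds (17, 33): OK
  at node 42 with bounds (33, +inf): OK
  at node 39 with bounds (33, 42): OK
No violation found at any node.
Result: Valid BST


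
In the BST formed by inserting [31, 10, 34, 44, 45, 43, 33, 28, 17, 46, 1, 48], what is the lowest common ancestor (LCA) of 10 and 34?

Tree insertion order: [31, 10, 34, 44, 45, 43, 33, 28, 17, 46, 1, 48]
Tree (level-order array): [31, 10, 34, 1, 28, 33, 44, None, None, 17, None, None, None, 43, 45, None, None, None, None, None, 46, None, 48]
In a BST, the LCA of p=10, q=34 is the first node v on the
root-to-leaf path with p <= v <= q (go left if both < v, right if both > v).
Walk from root:
  at 31: 10 <= 31 <= 34, this is the LCA
LCA = 31


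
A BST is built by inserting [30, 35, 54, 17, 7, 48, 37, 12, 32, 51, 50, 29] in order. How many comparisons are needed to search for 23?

Search path for 23: 30 -> 17 -> 29
Found: False
Comparisons: 3


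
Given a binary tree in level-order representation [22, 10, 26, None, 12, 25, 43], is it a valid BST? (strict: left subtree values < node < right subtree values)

Level-order array: [22, 10, 26, None, 12, 25, 43]
Validate using subtree bounds (lo, hi): at each node, require lo < value < hi,
then recurse left with hi=value and right with lo=value.
Preorder trace (stopping at first violation):
  at node 22 with bounds (-inf, +inf): OK
  at node 10 with bounds (-inf, 22): OK
  at node 12 with bounds (10, 22): OK
  at node 26 with bounds (22, +inf): OK
  at node 25 with bounds (22, 26): OK
  at node 43 with bounds (26, +inf): OK
No violation found at any node.
Result: Valid BST


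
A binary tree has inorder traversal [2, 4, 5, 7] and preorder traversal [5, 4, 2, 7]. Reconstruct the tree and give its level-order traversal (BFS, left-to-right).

Inorder:  [2, 4, 5, 7]
Preorder: [5, 4, 2, 7]
Algorithm: preorder visits root first, so consume preorder in order;
for each root, split the current inorder slice at that value into
left-subtree inorder and right-subtree inorder, then recurse.
Recursive splits:
  root=5; inorder splits into left=[2, 4], right=[7]
  root=4; inorder splits into left=[2], right=[]
  root=2; inorder splits into left=[], right=[]
  root=7; inorder splits into left=[], right=[]
Reconstructed level-order: [5, 4, 7, 2]


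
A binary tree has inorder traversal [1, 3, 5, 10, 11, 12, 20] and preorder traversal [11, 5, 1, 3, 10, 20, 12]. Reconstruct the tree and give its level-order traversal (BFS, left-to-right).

Inorder:  [1, 3, 5, 10, 11, 12, 20]
Preorder: [11, 5, 1, 3, 10, 20, 12]
Algorithm: preorder visits root first, so consume preorder in order;
for each root, split the current inorder slice at that value into
left-subtree inorder and right-subtree inorder, then recurse.
Recursive splits:
  root=11; inorder splits into left=[1, 3, 5, 10], right=[12, 20]
  root=5; inorder splits into left=[1, 3], right=[10]
  root=1; inorder splits into left=[], right=[3]
  root=3; inorder splits into left=[], right=[]
  root=10; inorder splits into left=[], right=[]
  root=20; inorder splits into left=[12], right=[]
  root=12; inorder splits into left=[], right=[]
Reconstructed level-order: [11, 5, 20, 1, 10, 12, 3]


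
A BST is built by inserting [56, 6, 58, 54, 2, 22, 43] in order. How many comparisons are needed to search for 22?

Search path for 22: 56 -> 6 -> 54 -> 22
Found: True
Comparisons: 4


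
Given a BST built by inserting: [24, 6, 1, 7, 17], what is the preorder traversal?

Tree insertion order: [24, 6, 1, 7, 17]
Tree (level-order array): [24, 6, None, 1, 7, None, None, None, 17]
Preorder traversal: [24, 6, 1, 7, 17]


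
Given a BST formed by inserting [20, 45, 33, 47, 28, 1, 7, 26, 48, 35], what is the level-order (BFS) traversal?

Tree insertion order: [20, 45, 33, 47, 28, 1, 7, 26, 48, 35]
Tree (level-order array): [20, 1, 45, None, 7, 33, 47, None, None, 28, 35, None, 48, 26]
BFS from the root, enqueuing left then right child of each popped node:
  queue [20] -> pop 20, enqueue [1, 45], visited so far: [20]
  queue [1, 45] -> pop 1, enqueue [7], visited so far: [20, 1]
  queue [45, 7] -> pop 45, enqueue [33, 47], visited so far: [20, 1, 45]
  queue [7, 33, 47] -> pop 7, enqueue [none], visited so far: [20, 1, 45, 7]
  queue [33, 47] -> pop 33, enqueue [28, 35], visited so far: [20, 1, 45, 7, 33]
  queue [47, 28, 35] -> pop 47, enqueue [48], visited so far: [20, 1, 45, 7, 33, 47]
  queue [28, 35, 48] -> pop 28, enqueue [26], visited so far: [20, 1, 45, 7, 33, 47, 28]
  queue [35, 48, 26] -> pop 35, enqueue [none], visited so far: [20, 1, 45, 7, 33, 47, 28, 35]
  queue [48, 26] -> pop 48, enqueue [none], visited so far: [20, 1, 45, 7, 33, 47, 28, 35, 48]
  queue [26] -> pop 26, enqueue [none], visited so far: [20, 1, 45, 7, 33, 47, 28, 35, 48, 26]
Result: [20, 1, 45, 7, 33, 47, 28, 35, 48, 26]


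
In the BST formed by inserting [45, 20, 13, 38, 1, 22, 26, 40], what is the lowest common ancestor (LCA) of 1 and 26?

Tree insertion order: [45, 20, 13, 38, 1, 22, 26, 40]
Tree (level-order array): [45, 20, None, 13, 38, 1, None, 22, 40, None, None, None, 26]
In a BST, the LCA of p=1, q=26 is the first node v on the
root-to-leaf path with p <= v <= q (go left if both < v, right if both > v).
Walk from root:
  at 45: both 1 and 26 < 45, go left
  at 20: 1 <= 20 <= 26, this is the LCA
LCA = 20


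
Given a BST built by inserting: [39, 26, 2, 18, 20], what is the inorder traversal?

Tree insertion order: [39, 26, 2, 18, 20]
Tree (level-order array): [39, 26, None, 2, None, None, 18, None, 20]
Inorder traversal: [2, 18, 20, 26, 39]


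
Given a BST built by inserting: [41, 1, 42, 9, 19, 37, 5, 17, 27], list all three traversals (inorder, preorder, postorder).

Tree insertion order: [41, 1, 42, 9, 19, 37, 5, 17, 27]
Tree (level-order array): [41, 1, 42, None, 9, None, None, 5, 19, None, None, 17, 37, None, None, 27]
Inorder (L, root, R): [1, 5, 9, 17, 19, 27, 37, 41, 42]
Preorder (root, L, R): [41, 1, 9, 5, 19, 17, 37, 27, 42]
Postorder (L, R, root): [5, 17, 27, 37, 19, 9, 1, 42, 41]


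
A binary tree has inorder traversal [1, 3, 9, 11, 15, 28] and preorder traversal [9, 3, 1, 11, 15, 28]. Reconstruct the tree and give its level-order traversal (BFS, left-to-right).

Inorder:  [1, 3, 9, 11, 15, 28]
Preorder: [9, 3, 1, 11, 15, 28]
Algorithm: preorder visits root first, so consume preorder in order;
for each root, split the current inorder slice at that value into
left-subtree inorder and right-subtree inorder, then recurse.
Recursive splits:
  root=9; inorder splits into left=[1, 3], right=[11, 15, 28]
  root=3; inorder splits into left=[1], right=[]
  root=1; inorder splits into left=[], right=[]
  root=11; inorder splits into left=[], right=[15, 28]
  root=15; inorder splits into left=[], right=[28]
  root=28; inorder splits into left=[], right=[]
Reconstructed level-order: [9, 3, 11, 1, 15, 28]


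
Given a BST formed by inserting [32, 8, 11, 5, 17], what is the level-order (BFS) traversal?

Tree insertion order: [32, 8, 11, 5, 17]
Tree (level-order array): [32, 8, None, 5, 11, None, None, None, 17]
BFS from the root, enqueuing left then right child of each popped node:
  queue [32] -> pop 32, enqueue [8], visited so far: [32]
  queue [8] -> pop 8, enqueue [5, 11], visited so far: [32, 8]
  queue [5, 11] -> pop 5, enqueue [none], visited so far: [32, 8, 5]
  queue [11] -> pop 11, enqueue [17], visited so far: [32, 8, 5, 11]
  queue [17] -> pop 17, enqueue [none], visited so far: [32, 8, 5, 11, 17]
Result: [32, 8, 5, 11, 17]


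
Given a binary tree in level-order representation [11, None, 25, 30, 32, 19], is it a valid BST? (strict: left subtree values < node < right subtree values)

Level-order array: [11, None, 25, 30, 32, 19]
Validate using subtree bounds (lo, hi): at each node, require lo < value < hi,
then recurse left with hi=value and right with lo=value.
Preorder trace (stopping at first violation):
  at node 11 with bounds (-inf, +inf): OK
  at node 25 with bounds (11, +inf): OK
  at node 30 with bounds (11, 25): VIOLATION
Node 30 violates its bound: not (11 < 30 < 25).
Result: Not a valid BST


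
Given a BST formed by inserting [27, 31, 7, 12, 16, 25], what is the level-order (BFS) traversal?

Tree insertion order: [27, 31, 7, 12, 16, 25]
Tree (level-order array): [27, 7, 31, None, 12, None, None, None, 16, None, 25]
BFS from the root, enqueuing left then right child of each popped node:
  queue [27] -> pop 27, enqueue [7, 31], visited so far: [27]
  queue [7, 31] -> pop 7, enqueue [12], visited so far: [27, 7]
  queue [31, 12] -> pop 31, enqueue [none], visited so far: [27, 7, 31]
  queue [12] -> pop 12, enqueue [16], visited so far: [27, 7, 31, 12]
  queue [16] -> pop 16, enqueue [25], visited so far: [27, 7, 31, 12, 16]
  queue [25] -> pop 25, enqueue [none], visited so far: [27, 7, 31, 12, 16, 25]
Result: [27, 7, 31, 12, 16, 25]


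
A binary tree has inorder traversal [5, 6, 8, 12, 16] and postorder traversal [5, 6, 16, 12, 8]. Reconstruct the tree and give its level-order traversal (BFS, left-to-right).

Inorder:   [5, 6, 8, 12, 16]
Postorder: [5, 6, 16, 12, 8]
Algorithm: postorder visits root last, so walk postorder right-to-left;
each value is the root of the current inorder slice — split it at that
value, recurse on the right subtree first, then the left.
Recursive splits:
  root=8; inorder splits into left=[5, 6], right=[12, 16]
  root=12; inorder splits into left=[], right=[16]
  root=16; inorder splits into left=[], right=[]
  root=6; inorder splits into left=[5], right=[]
  root=5; inorder splits into left=[], right=[]
Reconstructed level-order: [8, 6, 12, 5, 16]


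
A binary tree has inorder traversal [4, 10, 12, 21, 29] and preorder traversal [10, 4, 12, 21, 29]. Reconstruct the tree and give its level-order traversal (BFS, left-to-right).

Inorder:  [4, 10, 12, 21, 29]
Preorder: [10, 4, 12, 21, 29]
Algorithm: preorder visits root first, so consume preorder in order;
for each root, split the current inorder slice at that value into
left-subtree inorder and right-subtree inorder, then recurse.
Recursive splits:
  root=10; inorder splits into left=[4], right=[12, 21, 29]
  root=4; inorder splits into left=[], right=[]
  root=12; inorder splits into left=[], right=[21, 29]
  root=21; inorder splits into left=[], right=[29]
  root=29; inorder splits into left=[], right=[]
Reconstructed level-order: [10, 4, 12, 21, 29]


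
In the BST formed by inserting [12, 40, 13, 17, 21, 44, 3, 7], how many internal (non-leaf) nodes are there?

Tree built from: [12, 40, 13, 17, 21, 44, 3, 7]
Tree (level-order array): [12, 3, 40, None, 7, 13, 44, None, None, None, 17, None, None, None, 21]
Rule: An internal node has at least one child.
Per-node child counts:
  node 12: 2 child(ren)
  node 3: 1 child(ren)
  node 7: 0 child(ren)
  node 40: 2 child(ren)
  node 13: 1 child(ren)
  node 17: 1 child(ren)
  node 21: 0 child(ren)
  node 44: 0 child(ren)
Matching nodes: [12, 3, 40, 13, 17]
Count of internal (non-leaf) nodes: 5


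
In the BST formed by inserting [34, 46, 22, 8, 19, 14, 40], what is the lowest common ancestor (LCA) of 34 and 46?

Tree insertion order: [34, 46, 22, 8, 19, 14, 40]
Tree (level-order array): [34, 22, 46, 8, None, 40, None, None, 19, None, None, 14]
In a BST, the LCA of p=34, q=46 is the first node v on the
root-to-leaf path with p <= v <= q (go left if both < v, right if both > v).
Walk from root:
  at 34: 34 <= 34 <= 46, this is the LCA
LCA = 34


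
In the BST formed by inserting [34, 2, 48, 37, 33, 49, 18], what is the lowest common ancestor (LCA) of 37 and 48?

Tree insertion order: [34, 2, 48, 37, 33, 49, 18]
Tree (level-order array): [34, 2, 48, None, 33, 37, 49, 18]
In a BST, the LCA of p=37, q=48 is the first node v on the
root-to-leaf path with p <= v <= q (go left if both < v, right if both > v).
Walk from root:
  at 34: both 37 and 48 > 34, go right
  at 48: 37 <= 48 <= 48, this is the LCA
LCA = 48


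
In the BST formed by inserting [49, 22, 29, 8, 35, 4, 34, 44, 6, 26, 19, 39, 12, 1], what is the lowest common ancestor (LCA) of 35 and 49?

Tree insertion order: [49, 22, 29, 8, 35, 4, 34, 44, 6, 26, 19, 39, 12, 1]
Tree (level-order array): [49, 22, None, 8, 29, 4, 19, 26, 35, 1, 6, 12, None, None, None, 34, 44, None, None, None, None, None, None, None, None, 39]
In a BST, the LCA of p=35, q=49 is the first node v on the
root-to-leaf path with p <= v <= q (go left if both < v, right if both > v).
Walk from root:
  at 49: 35 <= 49 <= 49, this is the LCA
LCA = 49


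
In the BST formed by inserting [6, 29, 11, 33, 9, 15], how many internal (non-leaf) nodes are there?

Tree built from: [6, 29, 11, 33, 9, 15]
Tree (level-order array): [6, None, 29, 11, 33, 9, 15]
Rule: An internal node has at least one child.
Per-node child counts:
  node 6: 1 child(ren)
  node 29: 2 child(ren)
  node 11: 2 child(ren)
  node 9: 0 child(ren)
  node 15: 0 child(ren)
  node 33: 0 child(ren)
Matching nodes: [6, 29, 11]
Count of internal (non-leaf) nodes: 3


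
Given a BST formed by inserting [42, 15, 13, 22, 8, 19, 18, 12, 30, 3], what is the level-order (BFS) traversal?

Tree insertion order: [42, 15, 13, 22, 8, 19, 18, 12, 30, 3]
Tree (level-order array): [42, 15, None, 13, 22, 8, None, 19, 30, 3, 12, 18]
BFS from the root, enqueuing left then right child of each popped node:
  queue [42] -> pop 42, enqueue [15], visited so far: [42]
  queue [15] -> pop 15, enqueue [13, 22], visited so far: [42, 15]
  queue [13, 22] -> pop 13, enqueue [8], visited so far: [42, 15, 13]
  queue [22, 8] -> pop 22, enqueue [19, 30], visited so far: [42, 15, 13, 22]
  queue [8, 19, 30] -> pop 8, enqueue [3, 12], visited so far: [42, 15, 13, 22, 8]
  queue [19, 30, 3, 12] -> pop 19, enqueue [18], visited so far: [42, 15, 13, 22, 8, 19]
  queue [30, 3, 12, 18] -> pop 30, enqueue [none], visited so far: [42, 15, 13, 22, 8, 19, 30]
  queue [3, 12, 18] -> pop 3, enqueue [none], visited so far: [42, 15, 13, 22, 8, 19, 30, 3]
  queue [12, 18] -> pop 12, enqueue [none], visited so far: [42, 15, 13, 22, 8, 19, 30, 3, 12]
  queue [18] -> pop 18, enqueue [none], visited so far: [42, 15, 13, 22, 8, 19, 30, 3, 12, 18]
Result: [42, 15, 13, 22, 8, 19, 30, 3, 12, 18]


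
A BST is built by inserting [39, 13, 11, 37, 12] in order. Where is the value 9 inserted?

Starting tree (level order): [39, 13, None, 11, 37, None, 12]
Insertion path: 39 -> 13 -> 11
Result: insert 9 as left child of 11
Final tree (level order): [39, 13, None, 11, 37, 9, 12]


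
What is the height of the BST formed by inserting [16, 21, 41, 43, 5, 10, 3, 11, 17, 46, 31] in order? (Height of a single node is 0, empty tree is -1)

Insertion order: [16, 21, 41, 43, 5, 10, 3, 11, 17, 46, 31]
Tree (level-order array): [16, 5, 21, 3, 10, 17, 41, None, None, None, 11, None, None, 31, 43, None, None, None, None, None, 46]
Compute height bottom-up (empty subtree = -1):
  height(3) = 1 + max(-1, -1) = 0
  height(11) = 1 + max(-1, -1) = 0
  height(10) = 1 + max(-1, 0) = 1
  height(5) = 1 + max(0, 1) = 2
  height(17) = 1 + max(-1, -1) = 0
  height(31) = 1 + max(-1, -1) = 0
  height(46) = 1 + max(-1, -1) = 0
  height(43) = 1 + max(-1, 0) = 1
  height(41) = 1 + max(0, 1) = 2
  height(21) = 1 + max(0, 2) = 3
  height(16) = 1 + max(2, 3) = 4
Height = 4


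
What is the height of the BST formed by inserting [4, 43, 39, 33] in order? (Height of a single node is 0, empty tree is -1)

Insertion order: [4, 43, 39, 33]
Tree (level-order array): [4, None, 43, 39, None, 33]
Compute height bottom-up (empty subtree = -1):
  height(33) = 1 + max(-1, -1) = 0
  height(39) = 1 + max(0, -1) = 1
  height(43) = 1 + max(1, -1) = 2
  height(4) = 1 + max(-1, 2) = 3
Height = 3


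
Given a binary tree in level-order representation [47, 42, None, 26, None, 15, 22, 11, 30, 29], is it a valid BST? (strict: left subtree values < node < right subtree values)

Level-order array: [47, 42, None, 26, None, 15, 22, 11, 30, 29]
Validate using subtree bounds (lo, hi): at each node, require lo < value < hi,
then recurse left with hi=value and right with lo=value.
Preorder trace (stopping at first violation):
  at node 47 with bounds (-inf, +inf): OK
  at node 42 with bounds (-inf, 47): OK
  at node 26 with bounds (-inf, 42): OK
  at node 15 with bounds (-inf, 26): OK
  at node 11 with bounds (-inf, 15): OK
  at node 30 with bounds (15, 26): VIOLATION
Node 30 violates its bound: not (15 < 30 < 26).
Result: Not a valid BST


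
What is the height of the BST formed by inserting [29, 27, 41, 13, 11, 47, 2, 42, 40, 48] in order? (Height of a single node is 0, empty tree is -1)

Insertion order: [29, 27, 41, 13, 11, 47, 2, 42, 40, 48]
Tree (level-order array): [29, 27, 41, 13, None, 40, 47, 11, None, None, None, 42, 48, 2]
Compute height bottom-up (empty subtree = -1):
  height(2) = 1 + max(-1, -1) = 0
  height(11) = 1 + max(0, -1) = 1
  height(13) = 1 + max(1, -1) = 2
  height(27) = 1 + max(2, -1) = 3
  height(40) = 1 + max(-1, -1) = 0
  height(42) = 1 + max(-1, -1) = 0
  height(48) = 1 + max(-1, -1) = 0
  height(47) = 1 + max(0, 0) = 1
  height(41) = 1 + max(0, 1) = 2
  height(29) = 1 + max(3, 2) = 4
Height = 4


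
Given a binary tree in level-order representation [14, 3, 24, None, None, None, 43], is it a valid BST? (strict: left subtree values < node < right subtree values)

Level-order array: [14, 3, 24, None, None, None, 43]
Validate using subtree bounds (lo, hi): at each node, require lo < value < hi,
then recurse left with hi=value and right with lo=value.
Preorder trace (stopping at first violation):
  at node 14 with bounds (-inf, +inf): OK
  at node 3 with bounds (-inf, 14): OK
  at node 24 with bounds (14, +inf): OK
  at node 43 with bounds (24, +inf): OK
No violation found at any node.
Result: Valid BST


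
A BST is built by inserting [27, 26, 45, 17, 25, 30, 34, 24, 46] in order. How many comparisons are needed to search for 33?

Search path for 33: 27 -> 45 -> 30 -> 34
Found: False
Comparisons: 4


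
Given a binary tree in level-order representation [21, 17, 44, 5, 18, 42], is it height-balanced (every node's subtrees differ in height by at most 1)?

Tree (level-order array): [21, 17, 44, 5, 18, 42]
Definition: a tree is height-balanced if, at every node, |h(left) - h(right)| <= 1 (empty subtree has height -1).
Bottom-up per-node check:
  node 5: h_left=-1, h_right=-1, diff=0 [OK], height=0
  node 18: h_left=-1, h_right=-1, diff=0 [OK], height=0
  node 17: h_left=0, h_right=0, diff=0 [OK], height=1
  node 42: h_left=-1, h_right=-1, diff=0 [OK], height=0
  node 44: h_left=0, h_right=-1, diff=1 [OK], height=1
  node 21: h_left=1, h_right=1, diff=0 [OK], height=2
All nodes satisfy the balance condition.
Result: Balanced


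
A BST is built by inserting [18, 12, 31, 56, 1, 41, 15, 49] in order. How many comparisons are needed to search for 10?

Search path for 10: 18 -> 12 -> 1
Found: False
Comparisons: 3


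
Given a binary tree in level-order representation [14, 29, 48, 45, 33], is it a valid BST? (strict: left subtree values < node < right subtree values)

Level-order array: [14, 29, 48, 45, 33]
Validate using subtree bounds (lo, hi): at each node, require lo < value < hi,
then recurse left with hi=value and right with lo=value.
Preorder trace (stopping at first violation):
  at node 14 with bounds (-inf, +inf): OK
  at node 29 with bounds (-inf, 14): VIOLATION
Node 29 violates its bound: not (-inf < 29 < 14).
Result: Not a valid BST


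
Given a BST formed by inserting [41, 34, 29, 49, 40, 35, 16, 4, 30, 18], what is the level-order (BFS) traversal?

Tree insertion order: [41, 34, 29, 49, 40, 35, 16, 4, 30, 18]
Tree (level-order array): [41, 34, 49, 29, 40, None, None, 16, 30, 35, None, 4, 18]
BFS from the root, enqueuing left then right child of each popped node:
  queue [41] -> pop 41, enqueue [34, 49], visited so far: [41]
  queue [34, 49] -> pop 34, enqueue [29, 40], visited so far: [41, 34]
  queue [49, 29, 40] -> pop 49, enqueue [none], visited so far: [41, 34, 49]
  queue [29, 40] -> pop 29, enqueue [16, 30], visited so far: [41, 34, 49, 29]
  queue [40, 16, 30] -> pop 40, enqueue [35], visited so far: [41, 34, 49, 29, 40]
  queue [16, 30, 35] -> pop 16, enqueue [4, 18], visited so far: [41, 34, 49, 29, 40, 16]
  queue [30, 35, 4, 18] -> pop 30, enqueue [none], visited so far: [41, 34, 49, 29, 40, 16, 30]
  queue [35, 4, 18] -> pop 35, enqueue [none], visited so far: [41, 34, 49, 29, 40, 16, 30, 35]
  queue [4, 18] -> pop 4, enqueue [none], visited so far: [41, 34, 49, 29, 40, 16, 30, 35, 4]
  queue [18] -> pop 18, enqueue [none], visited so far: [41, 34, 49, 29, 40, 16, 30, 35, 4, 18]
Result: [41, 34, 49, 29, 40, 16, 30, 35, 4, 18]


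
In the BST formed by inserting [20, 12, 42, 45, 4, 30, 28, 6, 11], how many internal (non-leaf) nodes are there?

Tree built from: [20, 12, 42, 45, 4, 30, 28, 6, 11]
Tree (level-order array): [20, 12, 42, 4, None, 30, 45, None, 6, 28, None, None, None, None, 11]
Rule: An internal node has at least one child.
Per-node child counts:
  node 20: 2 child(ren)
  node 12: 1 child(ren)
  node 4: 1 child(ren)
  node 6: 1 child(ren)
  node 11: 0 child(ren)
  node 42: 2 child(ren)
  node 30: 1 child(ren)
  node 28: 0 child(ren)
  node 45: 0 child(ren)
Matching nodes: [20, 12, 4, 6, 42, 30]
Count of internal (non-leaf) nodes: 6


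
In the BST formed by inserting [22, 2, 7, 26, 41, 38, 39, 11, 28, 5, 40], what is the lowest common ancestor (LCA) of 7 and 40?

Tree insertion order: [22, 2, 7, 26, 41, 38, 39, 11, 28, 5, 40]
Tree (level-order array): [22, 2, 26, None, 7, None, 41, 5, 11, 38, None, None, None, None, None, 28, 39, None, None, None, 40]
In a BST, the LCA of p=7, q=40 is the first node v on the
root-to-leaf path with p <= v <= q (go left if both < v, right if both > v).
Walk from root:
  at 22: 7 <= 22 <= 40, this is the LCA
LCA = 22


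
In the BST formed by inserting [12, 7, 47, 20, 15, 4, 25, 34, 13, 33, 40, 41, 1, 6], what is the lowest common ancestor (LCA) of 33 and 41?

Tree insertion order: [12, 7, 47, 20, 15, 4, 25, 34, 13, 33, 40, 41, 1, 6]
Tree (level-order array): [12, 7, 47, 4, None, 20, None, 1, 6, 15, 25, None, None, None, None, 13, None, None, 34, None, None, 33, 40, None, None, None, 41]
In a BST, the LCA of p=33, q=41 is the first node v on the
root-to-leaf path with p <= v <= q (go left if both < v, right if both > v).
Walk from root:
  at 12: both 33 and 41 > 12, go right
  at 47: both 33 and 41 < 47, go left
  at 20: both 33 and 41 > 20, go right
  at 25: both 33 and 41 > 25, go right
  at 34: 33 <= 34 <= 41, this is the LCA
LCA = 34
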